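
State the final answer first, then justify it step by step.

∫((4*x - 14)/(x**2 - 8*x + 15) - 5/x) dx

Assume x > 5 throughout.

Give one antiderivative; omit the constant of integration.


The answer is -5*log(x) + 3*log(x - 5) + log(x - 3).
Step 1. Rewrite: now ∫(-5/x) dx + ∫((4*x - 14)/(x**2 - 8*x + 15)) dx.
Step 2. Evaluate the standard form [assuming x > 0]: now -5*log(x) + ∫((4*x - 14)/(x**2 - 8*x + 15)) dx.
Step 3. Decompose ∫((4*x - 14)/(x**2 - 8*x + 15)) dx by partial fractions, (4*x - 14)/(x**2 - 8*x + 15) = 1/(x - 3) + 3/(x - 5): now -5*log(x) + ∫(3/(x - 5)) dx + ∫(1/(x - 3)) dx.
Step 4. Evaluate the standard form [assuming x > 3]: now -5*log(x) + log(x - 3) + ∫(3/(x - 5)) dx.
Step 5. Evaluate the standard form [assuming x > 5]: now -5*log(x) + 3*log(x - 5) + log(x - 3).
Answer: -5*log(x) + 3*log(x - 5) + log(x - 3).


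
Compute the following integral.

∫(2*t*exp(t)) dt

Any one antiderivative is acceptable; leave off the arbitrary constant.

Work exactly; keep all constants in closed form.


Answer: 2*t*exp(t) - 2*exp(t).


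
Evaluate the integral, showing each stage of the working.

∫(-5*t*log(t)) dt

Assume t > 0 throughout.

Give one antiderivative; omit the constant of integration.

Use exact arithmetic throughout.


Step 1. Integrate ∫(-5*t*log(t)) dt by parts with u = log(t), dv = (-5*t) dt, so v = -5*t**2/2 [assuming t > 0]: now -5*t**2*log(t)/2 + ∫(5*t/2) dt.
Step 2. Evaluate the standard form: now -5*t**2*log(t)/2 + 5*t**2/4.
Answer: -5*t**2*log(t)/2 + 5*t**2/4.


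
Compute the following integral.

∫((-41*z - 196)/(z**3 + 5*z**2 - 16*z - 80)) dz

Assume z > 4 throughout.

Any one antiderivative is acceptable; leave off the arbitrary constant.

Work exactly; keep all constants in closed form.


Answer: -5*log(z - 4) + 4*log(z + 4) + log(z + 5).


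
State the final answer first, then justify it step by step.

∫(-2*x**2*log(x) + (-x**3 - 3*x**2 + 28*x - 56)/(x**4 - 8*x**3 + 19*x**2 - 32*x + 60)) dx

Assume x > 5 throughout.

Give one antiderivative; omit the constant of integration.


The answer is -2*x**3*log(x)/3 + 2*x**3/9 - 2*log(x - 5) + log(x - 3) - 2*atan(x/2).
Step 1. Rewrite: now ∫(-2*x**2*log(x)) dx + ∫((-x**3 - 3*x**2 + 28*x - 56)/(x**4 - 8*x**3 + 19*x**2 - 32*x + 60)) dx.
Step 2. Integrate ∫(-2*x**2*log(x)) dx by parts with u = log(x), dv = (-2*x**2) dx, so v = -2*x**3/3 [assuming x > 0]: now -2*x**3*log(x)/3 + ∫(2*x**2/3) dx + ∫((-x**3 - 3*x**2 + 28*x - 56)/(x**4 - 8*x**3 + 19*x**2 - 32*x + 60)) dx.
Step 3. Evaluate the standard form: now -2*x**3*log(x)/3 + 2*x**3/9 + ∫((-x**3 - 3*x**2 + 28*x - 56)/(x**4 - 8*x**3 + 19*x**2 - 32*x + 60)) dx.
Step 4. Decompose ∫((-x**3 - 3*x**2 + 28*x - 56)/(x**4 - 8*x**3 + 19*x**2 - 32*x + 60)) dx by partial fractions, (-x**3 - 3*x**2 + 28*x - 56)/(x**4 - 8*x**3 + 19*x**2 - 32*x + 60) = -4/(x**2 + 4) + 1/(x - 3) - 2/(x - 5): now -2*x**3*log(x)/3 + 2*x**3/9 + ∫(-2/(x - 5)) dx + ∫(1/(x - 3)) dx + ∫(-4/(x**2 + 4)) dx.
Step 5. Evaluate the standard form [assuming x > 5]: now -2*x**3*log(x)/3 + 2*x**3/9 - 2*log(x - 5) + ∫(1/(x - 3)) dx + ∫(-4/(x**2 + 4)) dx.
Step 6. Evaluate the standard form [assuming x > 3]: now -2*x**3*log(x)/3 + 2*x**3/9 - 2*log(x - 5) + log(x - 3) + ∫(-4/(x**2 + 4)) dx.
Step 7. Evaluate the standard form: now -2*x**3*log(x)/3 + 2*x**3/9 - 2*log(x - 5) + log(x - 3) - 2*atan(x/2).
Answer: -2*x**3*log(x)/3 + 2*x**3/9 - 2*log(x - 5) + log(x - 3) - 2*atan(x/2).


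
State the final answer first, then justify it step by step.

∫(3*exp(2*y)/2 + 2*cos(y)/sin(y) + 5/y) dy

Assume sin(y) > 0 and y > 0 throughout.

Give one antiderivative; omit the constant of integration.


The answer is 3*exp(2*y)/4 + 5*log(y) + 2*log(sin(y)).
Step 1. Rewrite: now ∫(5/y) dy + ∫(2*cos(y)/sin(y)) dy + ∫(3*exp(2*y)/2) dy.
Step 2. Substitute u = sin(y), turning ∫(2*cos(y)/sin(y)) dy into ∫(2/u) du: now ∫(2/u) du + ∫(5/y) dy + ∫(3*exp(2*y)/2) dy.
Step 3. Evaluate the standard form [assuming u > 0]: now 2*log(u) + ∫(5/y) dy + ∫(3*exp(2*y)/2) dy.
Step 4. Substitute back u = sin(y): now 2*log(sin(y)) + ∫(5/y) dy + ∫(3*exp(2*y)/2) dy.
Step 5. Evaluate the standard form [assuming y > 0]: now 5*log(y) + 2*log(sin(y)) + ∫(3*exp(2*y)/2) dy.
Step 6. Evaluate the standard form: now 3*exp(2*y)/4 + 5*log(y) + 2*log(sin(y)).
Answer: 3*exp(2*y)/4 + 5*log(y) + 2*log(sin(y)).


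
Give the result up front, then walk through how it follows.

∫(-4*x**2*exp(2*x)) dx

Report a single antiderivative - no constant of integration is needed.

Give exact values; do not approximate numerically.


The answer is -2*x**2*exp(2*x) + 2*x*exp(2*x) - exp(2*x).
Step 1. Integrate ∫(-4*x**2*exp(2*x)) dx by parts with u = x**2, dv = (-4*exp(2*x)) dx, so v = -2*exp(2*x): now -2*x**2*exp(2*x) + ∫(4*x*exp(2*x)) dx.
Step 2. Integrate ∫(4*x*exp(2*x)) dx by parts with u = x, dv = (4*exp(2*x)) dx, so v = 2*exp(2*x): now -2*x**2*exp(2*x) + 2*x*exp(2*x) + ∫(-2*exp(2*x)) dx.
Step 3. Evaluate the standard form: now -2*x**2*exp(2*x) + 2*x*exp(2*x) - exp(2*x).
Answer: -2*x**2*exp(2*x) + 2*x*exp(2*x) - exp(2*x).


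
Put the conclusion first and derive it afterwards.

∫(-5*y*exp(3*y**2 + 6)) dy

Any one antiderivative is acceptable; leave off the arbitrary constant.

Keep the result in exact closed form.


The answer is -5*exp(3*y**2 + 6)/6.
Step 1. Substitute u = y**2 + 2, turning ∫(-5*y*exp(3*y**2 + 6)) dy into ∫(-5*exp(3*u)/2) du: now ∫(-5*exp(3*u)/2) du.
Step 2. Evaluate the standard form: now -5*exp(3*u)/6.
Step 3. Substitute back u = y**2 + 2: now -5*exp(3*y**2 + 6)/6.
Answer: -5*exp(3*y**2 + 6)/6.


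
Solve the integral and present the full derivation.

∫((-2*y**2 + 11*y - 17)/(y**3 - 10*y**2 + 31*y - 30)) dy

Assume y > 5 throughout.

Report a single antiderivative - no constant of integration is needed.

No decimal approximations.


Step 1. Decompose ∫((-2*y**2 + 11*y - 17)/(y**3 - 10*y**2 + 31*y - 30)) dy by partial fractions, (-2*y**2 + 11*y - 17)/(y**3 - 10*y**2 + 31*y - 30) = -1/(y - 2) + 1/(y - 3) - 2/(y - 5): now ∫(-2/(y - 5)) dy + ∫(1/(y - 3)) dy + ∫(-1/(y - 2)) dy.
Step 2. Evaluate the standard form [assuming y > 2]: now -log(y - 2) + ∫(-2/(y - 5)) dy + ∫(1/(y - 3)) dy.
Step 3. Evaluate the standard form [assuming y > 3]: now log(y - 3) - log(y - 2) + ∫(-2/(y - 5)) dy.
Step 4. Evaluate the standard form [assuming y > 5]: now -2*log(y - 5) + log(y - 3) - log(y - 2).
Answer: -2*log(y - 5) + log(y - 3) - log(y - 2).


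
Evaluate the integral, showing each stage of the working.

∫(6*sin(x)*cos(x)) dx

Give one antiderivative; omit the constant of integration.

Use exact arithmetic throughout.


Step 1. Substitute u = sin(x), turning ∫(6*sin(x)*cos(x)) dx into ∫(6*u) du: now ∫(6*u) du.
Step 2. Evaluate the standard form: now 3*u**2.
Step 3. Substitute back u = sin(x): now 3*sin(x)**2.
Answer: 3*sin(x)**2.


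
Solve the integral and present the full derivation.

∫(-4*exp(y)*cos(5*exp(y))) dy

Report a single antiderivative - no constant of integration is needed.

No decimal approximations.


Step 1. Substitute u = exp(y), turning ∫(-4*exp(y)*cos(5*exp(y))) dy into ∫(-4*cos(5*u)) du: now ∫(-4*cos(5*u)) du.
Step 2. Evaluate the standard form: now -4*sin(5*u)/5.
Step 3. Substitute back u = exp(y): now -4*sin(5*exp(y))/5.
Answer: -4*sin(5*exp(y))/5.


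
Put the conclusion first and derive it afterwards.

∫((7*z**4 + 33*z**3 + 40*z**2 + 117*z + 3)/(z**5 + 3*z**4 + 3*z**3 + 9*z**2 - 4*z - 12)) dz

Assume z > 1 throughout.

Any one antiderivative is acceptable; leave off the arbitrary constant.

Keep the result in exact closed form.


The answer is 5*log(z - 1) + 5*log(z + 1) - 3*log(z + 3) + 3*atan(z/2)/2.
Step 1. Decompose ∫((7*z**4 + 33*z**3 + 40*z**2 + 117*z + 3)/(z**5 + 3*z**4 + 3*z**3 + 9*z**2 - 4*z - 12)) dz by partial fractions, (7*z**4 + 33*z**3 + 40*z**2 + 117*z + 3)/(z**5 + 3*z**4 + 3*z**3 + 9*z**2 - 4*z - 12) = 3/(z**2 + 4) - 3/(z + 3) + 5/(z + 1) + 5/(z - 1): now ∫(5/(z - 1)) dz + ∫(5/(z + 1)) dz + ∫(-3/(z + 3)) dz + ∫(3/(z**2 + 4)) dz.
Step 2. Evaluate the standard form [assuming z > -1]: now 5*log(z + 1) + ∫(5/(z - 1)) dz + ∫(-3/(z + 3)) dz + ∫(3/(z**2 + 4)) dz.
Step 3. Evaluate the standard form [assuming z > 1]: now 5*log(z - 1) + 5*log(z + 1) + ∫(-3/(z + 3)) dz + ∫(3/(z**2 + 4)) dz.
Step 4. Evaluate the standard form [assuming z > -3]: now 5*log(z - 1) + 5*log(z + 1) - 3*log(z + 3) + ∫(3/(z**2 + 4)) dz.
Step 5. Evaluate the standard form: now 5*log(z - 1) + 5*log(z + 1) - 3*log(z + 3) + 3*atan(z/2)/2.
Answer: 5*log(z - 1) + 5*log(z + 1) - 3*log(z + 3) + 3*atan(z/2)/2.


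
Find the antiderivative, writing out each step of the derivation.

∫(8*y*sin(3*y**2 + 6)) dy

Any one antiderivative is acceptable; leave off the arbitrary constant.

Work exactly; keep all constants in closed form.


Step 1. Substitute u = y**2 + 2, turning ∫(8*y*sin(3*y**2 + 6)) dy into ∫(4*sin(3*u)) du: now ∫(4*sin(3*u)) du.
Step 2. Evaluate the standard form: now -4*cos(3*u)/3.
Step 3. Substitute back u = y**2 + 2: now -4*cos(3*y**2 + 6)/3.
Answer: -4*cos(3*y**2 + 6)/3.


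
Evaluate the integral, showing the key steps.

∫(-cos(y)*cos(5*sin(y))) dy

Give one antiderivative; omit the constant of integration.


Step 1. Substitute u = sin(y), turning ∫(-cos(y)*cos(5*sin(y))) dy into ∫(-cos(5*u)) du: now ∫(-cos(5*u)) du.
Step 2. Evaluate the standard form: now -sin(5*u)/5.
Step 3. Substitute back u = sin(y): now -sin(5*sin(y))/5.
Answer: -sin(5*sin(y))/5.


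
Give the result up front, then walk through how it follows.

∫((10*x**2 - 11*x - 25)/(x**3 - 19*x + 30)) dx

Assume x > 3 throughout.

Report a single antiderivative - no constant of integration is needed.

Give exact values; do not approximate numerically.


The answer is 4*log(x - 3) + log(x - 2) + 5*log(x + 5).
Step 1. Decompose ∫((10*x**2 - 11*x - 25)/(x**3 - 19*x + 30)) dx by partial fractions, (10*x**2 - 11*x - 25)/(x**3 - 19*x + 30) = 5/(x + 5) + 1/(x - 2) + 4/(x - 3): now ∫(4/(x - 3)) dx + ∫(1/(x - 2)) dx + ∫(5/(x + 5)) dx.
Step 2. Evaluate the standard form [assuming x > 2]: now log(x - 2) + ∫(4/(x - 3)) dx + ∫(5/(x + 5)) dx.
Step 3. Evaluate the standard form [assuming x > 3]: now 4*log(x - 3) + log(x - 2) + ∫(5/(x + 5)) dx.
Step 4. Evaluate the standard form [assuming x > -5]: now 4*log(x - 3) + log(x - 2) + 5*log(x + 5).
Answer: 4*log(x - 3) + log(x - 2) + 5*log(x + 5).


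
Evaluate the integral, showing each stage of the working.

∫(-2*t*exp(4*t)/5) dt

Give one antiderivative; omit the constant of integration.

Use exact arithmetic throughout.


Step 1. Integrate ∫(-2*t*exp(4*t)/5) dt by parts with u = t, dv = (-2*exp(4*t)/5) dt, so v = -exp(4*t)/10: now -t*exp(4*t)/10 + ∫(exp(4*t)/10) dt.
Step 2. Evaluate the standard form: now -t*exp(4*t)/10 + exp(4*t)/40.
Answer: -t*exp(4*t)/10 + exp(4*t)/40.


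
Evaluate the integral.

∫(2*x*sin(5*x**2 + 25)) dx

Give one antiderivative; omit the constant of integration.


Answer: -cos(5*x**2 + 25)/5.


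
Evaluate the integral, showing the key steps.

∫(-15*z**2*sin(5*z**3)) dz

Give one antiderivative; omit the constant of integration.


Step 1. Substitute u = z**3, turning ∫(-15*z**2*sin(5*z**3)) dz into ∫(-5*sin(5*u)) du: now ∫(-5*sin(5*u)) du.
Step 2. Evaluate the standard form: now cos(5*u).
Step 3. Substitute back u = z**3: now cos(5*z**3).
Answer: cos(5*z**3).


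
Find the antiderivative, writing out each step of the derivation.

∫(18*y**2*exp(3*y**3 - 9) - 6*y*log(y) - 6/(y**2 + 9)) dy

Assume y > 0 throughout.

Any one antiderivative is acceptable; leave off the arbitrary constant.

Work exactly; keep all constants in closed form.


Step 1. Rewrite: now ∫(-6*y*log(y)) dy + ∫(18*y**2*exp(3*y**3 - 9)) dy + ∫(-6/(y**2 + 9)) dy.
Step 2. Integrate ∫(-6*y*log(y)) dy by parts with u = log(y), dv = (-6*y) dy, so v = -3*y**2 [assuming y > 0]: now -3*y**2*log(y) + ∫(3*y) dy + ∫(18*y**2*exp(3*y**3 - 9)) dy + ∫(-6/(y**2 + 9)) dy.
Step 3. Evaluate the standard form: now -3*y**2*log(y) + 3*y**2/2 + ∫(18*y**2*exp(3*y**3 - 9)) dy + ∫(-6/(y**2 + 9)) dy.
Step 4. Substitute u = y**3 - 3, turning ∫(18*y**2*exp(3*y**3 - 9)) dy into ∫(6*exp(3*u)) du: now -3*y**2*log(y) + 3*y**2/2 + ∫(-6/(y**2 + 9)) dy + ∫(6*exp(3*u)) du.
Step 5. Evaluate the standard form: now -3*y**2*log(y) + 3*y**2/2 + 2*exp(3*u) + ∫(-6/(y**2 + 9)) dy.
Step 6. Substitute back u = y**3 - 3: now -3*y**2*log(y) + 3*y**2/2 + 2*exp(3*y**3 - 9) + ∫(-6/(y**2 + 9)) dy.
Step 7. Evaluate the standard form: now -3*y**2*log(y) + 3*y**2/2 + 2*exp(3*y**3 - 9) - 2*atan(y/3).
Answer: -3*y**2*log(y) + 3*y**2/2 + 2*exp(3*y**3 - 9) - 2*atan(y/3).


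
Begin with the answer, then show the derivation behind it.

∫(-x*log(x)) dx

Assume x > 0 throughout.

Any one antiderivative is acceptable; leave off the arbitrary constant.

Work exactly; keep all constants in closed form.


The answer is -x**2*log(x)/2 + x**2/4.
Step 1. Integrate ∫(-x*log(x)) dx by parts with u = log(x), dv = (-x) dx, so v = -x**2/2 [assuming x > 0]: now -x**2*log(x)/2 + ∫(x/2) dx.
Step 2. Evaluate the standard form: now -x**2*log(x)/2 + x**2/4.
Answer: -x**2*log(x)/2 + x**2/4.


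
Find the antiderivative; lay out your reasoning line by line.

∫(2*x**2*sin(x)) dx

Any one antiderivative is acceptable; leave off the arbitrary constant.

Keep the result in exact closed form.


Step 1. Integrate ∫(2*x**2*sin(x)) dx by parts with u = x**2, dv = (2*sin(x)) dx, so v = -2*cos(x): now -2*x**2*cos(x) + ∫(4*x*cos(x)) dx.
Step 2. Integrate ∫(4*x*cos(x)) dx by parts with u = x, dv = (4*cos(x)) dx, so v = 4*sin(x): now -2*x**2*cos(x) + 4*x*sin(x) + ∫(-4*sin(x)) dx.
Step 3. Evaluate the standard form: now -2*x**2*cos(x) + 4*x*sin(x) + 4*cos(x).
Answer: -2*x**2*cos(x) + 4*x*sin(x) + 4*cos(x).


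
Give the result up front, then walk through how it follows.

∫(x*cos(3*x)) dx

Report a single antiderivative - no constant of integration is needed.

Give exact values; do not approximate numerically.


The answer is x*sin(3*x)/3 + cos(3*x)/9.
Step 1. Integrate ∫(x*cos(3*x)) dx by parts with u = x, dv = (cos(3*x)) dx, so v = sin(3*x)/3: now x*sin(3*x)/3 + ∫(-sin(3*x)/3) dx.
Step 2. Evaluate the standard form: now x*sin(3*x)/3 + cos(3*x)/9.
Answer: x*sin(3*x)/3 + cos(3*x)/9.


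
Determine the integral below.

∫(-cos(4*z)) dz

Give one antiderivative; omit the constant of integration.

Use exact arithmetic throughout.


Answer: -sin(4*z)/4.


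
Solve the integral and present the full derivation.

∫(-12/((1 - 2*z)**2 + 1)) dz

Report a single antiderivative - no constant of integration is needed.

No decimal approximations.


Step 1. Substitute u = 1 - 2*z, turning ∫(-12/((1 - 2*z)**2 + 1)) dz into ∫(6/(u**2 + 1)) du: now ∫(6/(u**2 + 1)) du.
Step 2. Evaluate the standard form: now 6*atan(u).
Step 3. Substitute back u = 1 - 2*z: now -6*atan(2*z - 1).
Answer: -6*atan(2*z - 1).


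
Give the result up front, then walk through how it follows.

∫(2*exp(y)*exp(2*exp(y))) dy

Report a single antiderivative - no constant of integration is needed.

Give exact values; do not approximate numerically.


The answer is exp(2*exp(y)).
Step 1. Substitute u = exp(y), turning ∫(2*exp(y)*exp(2*exp(y))) dy into ∫(2*exp(2*u)) du: now ∫(2*exp(2*u)) du.
Step 2. Evaluate the standard form: now exp(2*u).
Step 3. Substitute back u = exp(y): now exp(2*exp(y)).
Answer: exp(2*exp(y)).


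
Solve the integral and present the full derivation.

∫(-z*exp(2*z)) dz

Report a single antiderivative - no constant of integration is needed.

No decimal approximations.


Step 1. Integrate ∫(-z*exp(2*z)) dz by parts with u = z, dv = (-exp(2*z)) dz, so v = -exp(2*z)/2: now -z*exp(2*z)/2 + ∫(exp(2*z)/2) dz.
Step 2. Evaluate the standard form: now -z*exp(2*z)/2 + exp(2*z)/4.
Answer: -z*exp(2*z)/2 + exp(2*z)/4.


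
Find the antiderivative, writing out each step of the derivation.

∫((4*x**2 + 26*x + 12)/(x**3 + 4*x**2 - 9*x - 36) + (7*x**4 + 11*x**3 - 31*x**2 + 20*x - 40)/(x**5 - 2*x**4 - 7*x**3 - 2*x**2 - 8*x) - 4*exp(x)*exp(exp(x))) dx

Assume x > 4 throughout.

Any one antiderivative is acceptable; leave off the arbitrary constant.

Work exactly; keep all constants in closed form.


Step 1. Rewrite: now ∫((4*x**2 + 26*x + 12)/(x**3 + 4*x**2 - 9*x - 36)) dx + ∫((7*x**4 + 11*x**3 - 31*x**2 + 20*x - 40)/(x**5 - 2*x**4 - 7*x**3 - 2*x**2 - 8*x)) dx + ∫(-4*exp(x)*exp(exp(x))) dx.
Step 2. Substitute u = exp(x), turning ∫(-4*exp(x)*exp(exp(x))) dx into ∫(-4*exp(u)) du: now ∫((4*x**2 + 26*x + 12)/(x**3 + 4*x**2 - 9*x - 36)) dx + ∫((7*x**4 + 11*x**3 - 31*x**2 + 20*x - 40)/(x**5 - 2*x**4 - 7*x**3 - 2*x**2 - 8*x)) dx + ∫(-4*exp(u)) du.
Step 3. Evaluate the standard form: now -4*exp(u) + ∫((4*x**2 + 26*x + 12)/(x**3 + 4*x**2 - 9*x - 36)) dx + ∫((7*x**4 + 11*x**3 - 31*x**2 + 20*x - 40)/(x**5 - 2*x**4 - 7*x**3 - 2*x**2 - 8*x)) dx.
Step 4. Substitute back u = exp(x): now -4*exp(exp(x)) + ∫((4*x**2 + 26*x + 12)/(x**3 + 4*x**2 - 9*x - 36)) dx + ∫((7*x**4 + 11*x**3 - 31*x**2 + 20*x - 40)/(x**5 - 2*x**4 - 7*x**3 - 2*x**2 - 8*x)) dx.
Step 5. Decompose ∫((4*x**2 + 26*x + 12)/(x**3 + 4*x**2 - 9*x - 36)) dx by partial fractions, (4*x**2 + 26*x + 12)/(x**3 + 4*x**2 - 9*x - 36) = -4/(x + 4) + 5/(x + 3) + 3/(x - 3): now -4*exp(exp(x)) + ∫((7*x**4 + 11*x**3 - 31*x**2 + 20*x - 40)/(x**5 - 2*x**4 - 7*x**3 - 2*x**2 - 8*x)) dx + ∫(3/(x - 3)) dx + ∫(5/(x + 3)) dx + ∫(-4/(x + 4)) dx.
Step 6. Evaluate the standard form [assuming x > -3]: now -4*exp(exp(x)) + 5*log(x + 3) + ∫((7*x**4 + 11*x**3 - 31*x**2 + 20*x - 40)/(x**5 - 2*x**4 - 7*x**3 - 2*x**2 - 8*x)) dx + ∫(3/(x - 3)) dx + ∫(-4/(x + 4)) dx.
Step 7. Evaluate the standard form [assuming x > 3]: now -4*exp(exp(x)) + 3*log(x - 3) + 5*log(x + 3) + ∫((7*x**4 + 11*x**3 - 31*x**2 + 20*x - 40)/(x**5 - 2*x**4 - 7*x**3 - 2*x**2 - 8*x)) dx + ∫(-4/(x + 4)) dx.
Step 8. Evaluate the standard form [assuming x > -4]: now -4*exp(exp(x)) + 3*log(x - 3) + 5*log(x + 3) - 4*log(x + 4) + ∫((7*x**4 + 11*x**3 - 31*x**2 + 20*x - 40)/(x**5 - 2*x**4 - 7*x**3 - 2*x**2 - 8*x)) dx.
Step 9. Decompose ∫((7*x**4 + 11*x**3 - 31*x**2 + 20*x - 40)/(x**5 - 2*x**4 - 7*x**3 - 2*x**2 - 8*x)) dx by partial fractions, (7*x**4 + 11*x**3 - 31*x**2 + 20*x - 40)/(x**5 - 2*x**4 - 7*x**3 - 2*x**2 - 8*x) = -1/(x**2 + 1) - 3/(x + 2) + 5/(x - 4) + 5/x: now -4*exp(exp(x)) + 3*log(x - 3) + 5*log(x + 3) - 4*log(x + 4) + ∫(5/x) dx + ∫(5/(x - 4)) dx + ∫(-3/(x + 2)) dx + ∫(-1/(x**2 + 1)) dx.
Step 10. Evaluate the standard form [assuming x > 0]: now -4*exp(exp(x)) + 5*log(x) + 3*log(x - 3) + 5*log(x + 3) - 4*log(x + 4) + ∫(5/(x - 4)) dx + ∫(-3/(x + 2)) dx + ∫(-1/(x**2 + 1)) dx.
Step 11. Evaluate the standard form [assuming x > -2]: now -4*exp(exp(x)) + 5*log(x) + 3*log(x - 3) - 3*log(x + 2) + 5*log(x + 3) - 4*log(x + 4) + ∫(5/(x - 4)) dx + ∫(-1/(x**2 + 1)) dx.
Step 12. Evaluate the standard form [assuming x > 4]: now -4*exp(exp(x)) + 5*log(x) + 5*log(x - 4) + 3*log(x - 3) - 3*log(x + 2) + 5*log(x + 3) - 4*log(x + 4) + ∫(-1/(x**2 + 1)) dx.
Step 13. Evaluate the standard form: now -4*exp(exp(x)) + 5*log(x) + 5*log(x - 4) + 3*log(x - 3) - 3*log(x + 2) + 5*log(x + 3) - 4*log(x + 4) - atan(x).
Answer: -4*exp(exp(x)) + 5*log(x) + 5*log(x - 4) + 3*log(x - 3) - 3*log(x + 2) + 5*log(x + 3) - 4*log(x + 4) - atan(x).


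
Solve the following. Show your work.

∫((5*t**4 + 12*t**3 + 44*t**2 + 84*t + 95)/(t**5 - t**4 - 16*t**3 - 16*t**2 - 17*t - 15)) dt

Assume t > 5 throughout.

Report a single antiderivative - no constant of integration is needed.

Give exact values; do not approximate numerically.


Step 1. Decompose ∫((5*t**4 + 12*t**3 + 44*t**2 + 84*t + 95)/(t**5 - t**4 - 16*t**3 - 16*t**2 - 17*t - 15)) dt by partial fractions, (5*t**4 + 12*t**3 + 44*t**2 + 84*t + 95)/(t**5 - t**4 - 16*t**3 - 16*t**2 - 17*t - 15) = -4/(t**2 + 1) + 2/(t + 3) - 2/(t + 1) + 5/(t - 5): now ∫(5/(t - 5)) dt + ∫(-2/(t + 1)) dt + ∫(2/(t + 3)) dt + ∫(-4/(t**2 + 1)) dt.
Step 2. Evaluate the standard form [assuming t > -3]: now 2*log(t + 3) + ∫(5/(t - 5)) dt + ∫(-2/(t + 1)) dt + ∫(-4/(t**2 + 1)) dt.
Step 3. Evaluate the standard form [assuming t > -1]: now -2*log(t + 1) + 2*log(t + 3) + ∫(5/(t - 5)) dt + ∫(-4/(t**2 + 1)) dt.
Step 4. Evaluate the standard form [assuming t > 5]: now 5*log(t - 5) - 2*log(t + 1) + 2*log(t + 3) + ∫(-4/(t**2 + 1)) dt.
Step 5. Evaluate the standard form: now 5*log(t - 5) - 2*log(t + 1) + 2*log(t + 3) - 4*atan(t).
Answer: 5*log(t - 5) - 2*log(t + 1) + 2*log(t + 3) - 4*atan(t).


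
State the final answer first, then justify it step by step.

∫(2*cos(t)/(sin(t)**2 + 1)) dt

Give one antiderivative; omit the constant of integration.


The answer is 2*atan(sin(t)).
Step 1. Substitute u = sin(t), turning ∫(2*cos(t)/(sin(t)**2 + 1)) dt into ∫(2/(u**2 + 1)) du: now ∫(2/(u**2 + 1)) du.
Step 2. Evaluate the standard form: now 2*atan(u).
Step 3. Substitute back u = sin(t): now 2*atan(sin(t)).
Answer: 2*atan(sin(t)).


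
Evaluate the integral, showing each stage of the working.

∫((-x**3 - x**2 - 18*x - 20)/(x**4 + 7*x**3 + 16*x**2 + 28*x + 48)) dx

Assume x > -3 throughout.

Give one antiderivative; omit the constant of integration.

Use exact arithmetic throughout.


Step 1. Decompose ∫((-x**3 - x**2 - 18*x - 20)/(x**4 + 7*x**3 + 16*x**2 + 28*x + 48)) dx by partial fractions, (-x**3 - x**2 - 18*x - 20)/(x**4 + 7*x**3 + 16*x**2 + 28*x + 48) = -2/(x**2 + 4) - 5/(x + 4) + 4/(x + 3): now ∫(4/(x + 3)) dx + ∫(-5/(x + 4)) dx + ∫(-2/(x**2 + 4)) dx.
Step 2. Evaluate the standard form [assuming x > -4]: now -5*log(x + 4) + ∫(4/(x + 3)) dx + ∫(-2/(x**2 + 4)) dx.
Step 3. Evaluate the standard form [assuming x > -3]: now 4*log(x + 3) - 5*log(x + 4) + ∫(-2/(x**2 + 4)) dx.
Step 4. Evaluate the standard form: now 4*log(x + 3) - 5*log(x + 4) - atan(x/2).
Answer: 4*log(x + 3) - 5*log(x + 4) - atan(x/2).


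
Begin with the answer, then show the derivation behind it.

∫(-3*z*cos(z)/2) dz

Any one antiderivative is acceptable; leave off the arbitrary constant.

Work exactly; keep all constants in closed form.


The answer is -3*z*sin(z)/2 - 3*cos(z)/2.
Step 1. Integrate ∫(-3*z*cos(z)/2) dz by parts with u = z, dv = (-3*cos(z)/2) dz, so v = -3*sin(z)/2: now -3*z*sin(z)/2 + ∫(3*sin(z)/2) dz.
Step 2. Evaluate the standard form: now -3*z*sin(z)/2 - 3*cos(z)/2.
Answer: -3*z*sin(z)/2 - 3*cos(z)/2.


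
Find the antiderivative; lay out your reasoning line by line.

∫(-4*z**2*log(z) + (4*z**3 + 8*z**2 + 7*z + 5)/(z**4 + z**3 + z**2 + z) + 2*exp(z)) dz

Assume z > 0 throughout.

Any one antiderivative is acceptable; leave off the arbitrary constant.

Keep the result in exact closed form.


Step 1. Rewrite: now ∫(-4*z**2*log(z)) dz + ∫((4*z**3 + 8*z**2 + 7*z + 5)/(z**4 + z**3 + z**2 + z)) dz + ∫(2*exp(z)) dz.
Step 2. Evaluate the standard form: now 2*exp(z) + ∫(-4*z**2*log(z)) dz + ∫((4*z**3 + 8*z**2 + 7*z + 5)/(z**4 + z**3 + z**2 + z)) dz.
Step 3. Decompose ∫((4*z**3 + 8*z**2 + 7*z + 5)/(z**4 + z**3 + z**2 + z)) dz by partial fractions, (4*z**3 + 8*z**2 + 7*z + 5)/(z**4 + z**3 + z**2 + z) = 3/(z**2 + 1) - 1/(z + 1) + 5/z: now 2*exp(z) + ∫(5/z) dz + ∫(-4*z**2*log(z)) dz + ∫(-1/(z + 1)) dz + ∫(3/(z**2 + 1)) dz.
Step 4. Evaluate the standard form [assuming z > -1]: now 2*exp(z) - log(z + 1) + ∫(5/z) dz + ∫(-4*z**2*log(z)) dz + ∫(3/(z**2 + 1)) dz.
Step 5. Evaluate the standard form [assuming z > 0]: now 2*exp(z) + 5*log(z) - log(z + 1) + ∫(-4*z**2*log(z)) dz + ∫(3/(z**2 + 1)) dz.
Step 6. Evaluate the standard form: now 2*exp(z) + 5*log(z) - log(z + 1) + 3*atan(z) + ∫(-4*z**2*log(z)) dz.
Step 7. Integrate ∫(-4*z**2*log(z)) dz by parts with u = log(z), dv = (-4*z**2) dz, so v = -4*z**3/3 [assuming z > 0]: now -4*z**3*log(z)/3 + 2*exp(z) + 5*log(z) - log(z + 1) + 3*atan(z) + ∫(4*z**2/3) dz.
Step 8. Evaluate the standard form: now -4*z**3*log(z)/3 + 4*z**3/9 + 2*exp(z) + 5*log(z) - log(z + 1) + 3*atan(z).
Answer: -4*z**3*log(z)/3 + 4*z**3/9 + 2*exp(z) + 5*log(z) - log(z + 1) + 3*atan(z).


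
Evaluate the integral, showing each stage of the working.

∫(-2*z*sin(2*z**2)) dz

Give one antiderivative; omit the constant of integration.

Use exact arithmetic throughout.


Step 1. Substitute u = z**2, turning ∫(-2*z*sin(2*z**2)) dz into ∫(-sin(2*u)) du: now ∫(-sin(2*u)) du.
Step 2. Evaluate the standard form: now cos(2*u)/2.
Step 3. Substitute back u = z**2: now cos(2*z**2)/2.
Answer: cos(2*z**2)/2.


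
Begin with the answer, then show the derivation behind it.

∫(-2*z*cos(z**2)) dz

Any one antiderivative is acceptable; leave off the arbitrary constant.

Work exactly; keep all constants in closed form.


The answer is -sin(z**2).
Step 1. Substitute u = z**2, turning ∫(-2*z*cos(z**2)) dz into ∫(-cos(u)) du: now ∫(-cos(u)) du.
Step 2. Evaluate the standard form: now -sin(u).
Step 3. Substitute back u = z**2: now -sin(z**2).
Answer: -sin(z**2).


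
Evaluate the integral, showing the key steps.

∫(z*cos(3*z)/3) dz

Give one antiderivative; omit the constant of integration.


Step 1. Integrate ∫(z*cos(3*z)/3) dz by parts with u = z, dv = (cos(3*z)/3) dz, so v = sin(3*z)/9: now z*sin(3*z)/9 + ∫(-sin(3*z)/9) dz.
Step 2. Evaluate the standard form: now z*sin(3*z)/9 + cos(3*z)/27.
Answer: z*sin(3*z)/9 + cos(3*z)/27.


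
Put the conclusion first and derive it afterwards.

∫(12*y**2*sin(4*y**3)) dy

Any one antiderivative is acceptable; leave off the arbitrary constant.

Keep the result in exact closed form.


The answer is -cos(4*y**3).
Step 1. Substitute u = y**3, turning ∫(12*y**2*sin(4*y**3)) dy into ∫(4*sin(4*u)) du: now ∫(4*sin(4*u)) du.
Step 2. Evaluate the standard form: now -cos(4*u).
Step 3. Substitute back u = y**3: now -cos(4*y**3).
Answer: -cos(4*y**3).


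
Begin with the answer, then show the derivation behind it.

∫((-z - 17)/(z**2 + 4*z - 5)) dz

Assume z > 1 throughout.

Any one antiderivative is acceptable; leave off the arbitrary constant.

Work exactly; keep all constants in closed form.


The answer is -3*log(z - 1) + 2*log(z + 5).
Step 1. Decompose ∫((-z - 17)/(z**2 + 4*z - 5)) dz by partial fractions, (-z - 17)/(z**2 + 4*z - 5) = 2/(z + 5) - 3/(z - 1): now ∫(-3/(z - 1)) dz + ∫(2/(z + 5)) dz.
Step 2. Evaluate the standard form [assuming z > 1]: now -3*log(z - 1) + ∫(2/(z + 5)) dz.
Step 3. Evaluate the standard form [assuming z > -5]: now -3*log(z - 1) + 2*log(z + 5).
Answer: -3*log(z - 1) + 2*log(z + 5).


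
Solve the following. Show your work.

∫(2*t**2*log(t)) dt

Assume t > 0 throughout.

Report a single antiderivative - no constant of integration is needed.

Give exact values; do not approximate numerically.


Step 1. Integrate ∫(2*t**2*log(t)) dt by parts with u = log(t), dv = (2*t**2) dt, so v = 2*t**3/3 [assuming t > 0]: now 2*t**3*log(t)/3 + ∫(-2*t**2/3) dt.
Step 2. Evaluate the standard form: now 2*t**3*log(t)/3 - 2*t**3/9.
Answer: 2*t**3*log(t)/3 - 2*t**3/9.


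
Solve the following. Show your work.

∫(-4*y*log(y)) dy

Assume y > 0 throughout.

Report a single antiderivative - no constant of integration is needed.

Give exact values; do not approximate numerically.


Step 1. Integrate ∫(-4*y*log(y)) dy by parts with u = log(y), dv = (-4*y) dy, so v = -2*y**2 [assuming y > 0]: now -2*y**2*log(y) + ∫(2*y) dy.
Step 2. Evaluate the standard form: now -2*y**2*log(y) + y**2.
Answer: -2*y**2*log(y) + y**2.


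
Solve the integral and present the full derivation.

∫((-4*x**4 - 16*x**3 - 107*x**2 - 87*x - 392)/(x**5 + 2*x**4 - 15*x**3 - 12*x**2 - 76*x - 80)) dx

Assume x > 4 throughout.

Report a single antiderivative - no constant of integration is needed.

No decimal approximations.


Step 1. Decompose ∫((-4*x**4 - 16*x**3 - 107*x**2 - 87*x - 392)/(x**5 + 2*x**4 - 15*x**3 - 12*x**2 - 76*x - 80)) dx by partial fractions, (-4*x**4 - 16*x**3 - 107*x**2 - 87*x - 392)/(x**5 + 2*x**4 - 15*x**3 - 12*x**2 - 76*x - 80) = 1/(x**2 + 4) - 3/(x + 5) + 4/(x + 1) - 5/(x - 4): now ∫(-5/(x - 4)) dx + ∫(4/(x + 1)) dx + ∫(-3/(x + 5)) dx + ∫(1/(x**2 + 4)) dx.
Step 2. Evaluate the standard form [assuming x > 4]: now -5*log(x - 4) + ∫(4/(x + 1)) dx + ∫(-3/(x + 5)) dx + ∫(1/(x**2 + 4)) dx.
Step 3. Evaluate the standard form [assuming x > -1]: now -5*log(x - 4) + 4*log(x + 1) + ∫(-3/(x + 5)) dx + ∫(1/(x**2 + 4)) dx.
Step 4. Evaluate the standard form [assuming x > -5]: now -5*log(x - 4) + 4*log(x + 1) - 3*log(x + 5) + ∫(1/(x**2 + 4)) dx.
Step 5. Evaluate the standard form: now -5*log(x - 4) + 4*log(x + 1) - 3*log(x + 5) + atan(x/2)/2.
Answer: -5*log(x - 4) + 4*log(x + 1) - 3*log(x + 5) + atan(x/2)/2.


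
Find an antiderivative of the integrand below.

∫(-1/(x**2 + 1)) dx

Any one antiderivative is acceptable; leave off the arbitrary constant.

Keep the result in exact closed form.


Answer: -atan(x).


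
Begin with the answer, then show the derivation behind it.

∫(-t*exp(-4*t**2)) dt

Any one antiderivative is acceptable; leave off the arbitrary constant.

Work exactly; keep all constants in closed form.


The answer is exp(-4*t**2)/8.
Step 1. Substitute u = t**2, turning ∫(-t*exp(-4*t**2)) dt into ∫(-exp(-4*u)/2) du: now ∫(-exp(-4*u)/2) du.
Step 2. Evaluate the standard form: now exp(-4*u)/8.
Step 3. Substitute back u = t**2: now exp(-4*t**2)/8.
Answer: exp(-4*t**2)/8.


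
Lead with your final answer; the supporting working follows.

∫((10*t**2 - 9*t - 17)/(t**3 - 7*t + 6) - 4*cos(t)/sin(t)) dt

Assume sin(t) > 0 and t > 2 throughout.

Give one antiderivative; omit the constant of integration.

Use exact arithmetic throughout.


The answer is log(t - 2) + 4*log(t - 1) + 5*log(t + 3) - 4*log(sin(t)).
Step 1. Rewrite: now ∫((10*t**2 - 9*t - 17)/(t**3 - 7*t + 6)) dt + ∫(-4*cos(t)/sin(t)) dt.
Step 2. Substitute u = sin(t), turning ∫(-4*cos(t)/sin(t)) dt into ∫(-4/u) du: now ∫(-4/u) du + ∫((10*t**2 - 9*t - 17)/(t**3 - 7*t + 6)) dt.
Step 3. Evaluate the standard form [assuming u > 0]: now -4*log(u) + ∫((10*t**2 - 9*t - 17)/(t**3 - 7*t + 6)) dt.
Step 4. Substitute back u = sin(t): now -4*log(sin(t)) + ∫((10*t**2 - 9*t - 17)/(t**3 - 7*t + 6)) dt.
Step 5. Decompose ∫((10*t**2 - 9*t - 17)/(t**3 - 7*t + 6)) dt by partial fractions, (10*t**2 - 9*t - 17)/(t**3 - 7*t + 6) = 5/(t + 3) + 4/(t - 1) + 1/(t - 2): now -4*log(sin(t)) + ∫(1/(t - 2)) dt + ∫(4/(t - 1)) dt + ∫(5/(t + 3)) dt.
Step 6. Evaluate the standard form [assuming t > -3]: now 5*log(t + 3) - 4*log(sin(t)) + ∫(1/(t - 2)) dt + ∫(4/(t - 1)) dt.
Step 7. Evaluate the standard form [assuming t > 2]: now log(t - 2) + 5*log(t + 3) - 4*log(sin(t)) + ∫(4/(t - 1)) dt.
Step 8. Evaluate the standard form [assuming t > 1]: now log(t - 2) + 4*log(t - 1) + 5*log(t + 3) - 4*log(sin(t)).
Answer: log(t - 2) + 4*log(t - 1) + 5*log(t + 3) - 4*log(sin(t)).


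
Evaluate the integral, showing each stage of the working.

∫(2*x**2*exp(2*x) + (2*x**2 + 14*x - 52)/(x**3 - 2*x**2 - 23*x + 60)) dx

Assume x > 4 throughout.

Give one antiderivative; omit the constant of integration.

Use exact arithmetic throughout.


Step 1. Rewrite: now ∫(2*x**2*exp(2*x)) dx + ∫((2*x**2 + 14*x - 52)/(x**3 - 2*x**2 - 23*x + 60)) dx.
Step 2. Integrate ∫(2*x**2*exp(2*x)) dx by parts with u = x**2, dv = (2*exp(2*x)) dx, so v = exp(2*x): now x**2*exp(2*x) + ∫(-2*x*exp(2*x)) dx + ∫((2*x**2 + 14*x - 52)/(x**3 - 2*x**2 - 23*x + 60)) dx.
Step 3. Integrate ∫(-2*x*exp(2*x)) dx by parts with u = x, dv = (-2*exp(2*x)) dx, so v = -exp(2*x): now x**2*exp(2*x) - x*exp(2*x) + ∫((2*x**2 + 14*x - 52)/(x**3 - 2*x**2 - 23*x + 60)) dx + ∫(exp(2*x)) dx.
Step 4. Evaluate the standard form: now x**2*exp(2*x) - x*exp(2*x) + exp(2*x)/2 + ∫((2*x**2 + 14*x - 52)/(x**3 - 2*x**2 - 23*x + 60)) dx.
Step 5. Decompose ∫((2*x**2 + 14*x - 52)/(x**3 - 2*x**2 - 23*x + 60)) dx by partial fractions, (2*x**2 + 14*x - 52)/(x**3 - 2*x**2 - 23*x + 60) = -1/(x + 5) - 1/(x - 3) + 4/(x - 4): now x**2*exp(2*x) - x*exp(2*x) + exp(2*x)/2 + ∫(4/(x - 4)) dx + ∫(-1/(x - 3)) dx + ∫(-1/(x + 5)) dx.
Step 6. Evaluate the standard form [assuming x > 4]: now x**2*exp(2*x) - x*exp(2*x) + exp(2*x)/2 + 4*log(x - 4) + ∫(-1/(x - 3)) dx + ∫(-1/(x + 5)) dx.
Step 7. Evaluate the standard form [assuming x > -5]: now x**2*exp(2*x) - x*exp(2*x) + exp(2*x)/2 + 4*log(x - 4) - log(x + 5) + ∫(-1/(x - 3)) dx.
Step 8. Evaluate the standard form [assuming x > 3]: now x**2*exp(2*x) - x*exp(2*x) + exp(2*x)/2 + 4*log(x - 4) - log(x - 3) - log(x + 5).
Answer: x**2*exp(2*x) - x*exp(2*x) + exp(2*x)/2 + 4*log(x - 4) - log(x - 3) - log(x + 5).


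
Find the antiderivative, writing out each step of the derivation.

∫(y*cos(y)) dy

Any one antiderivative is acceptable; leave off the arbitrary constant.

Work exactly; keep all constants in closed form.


Step 1. Integrate ∫(y*cos(y)) dy by parts with u = y, dv = (cos(y)) dy, so v = sin(y): now y*sin(y) + ∫(-sin(y)) dy.
Step 2. Evaluate the standard form: now y*sin(y) + cos(y).
Answer: y*sin(y) + cos(y).


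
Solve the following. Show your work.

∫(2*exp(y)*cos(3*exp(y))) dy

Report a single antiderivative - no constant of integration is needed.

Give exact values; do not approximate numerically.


Step 1. Substitute u = exp(y), turning ∫(2*exp(y)*cos(3*exp(y))) dy into ∫(2*cos(3*u)) du: now ∫(2*cos(3*u)) du.
Step 2. Evaluate the standard form: now 2*sin(3*u)/3.
Step 3. Substitute back u = exp(y): now 2*sin(3*exp(y))/3.
Answer: 2*sin(3*exp(y))/3.


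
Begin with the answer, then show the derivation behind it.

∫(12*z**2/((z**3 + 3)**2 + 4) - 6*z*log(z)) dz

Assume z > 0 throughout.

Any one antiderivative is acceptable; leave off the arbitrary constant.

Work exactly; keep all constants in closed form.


The answer is -3*z**2*log(z) + 3*z**2/2 + 2*atan(z**3/2 + 3/2).
Step 1. Rewrite: now ∫(-6*z*log(z)) dz + ∫(12*z**2/((z**3 + 3)**2 + 4)) dz.
Step 2. Substitute u = z**3 + 3, turning ∫(12*z**2/((z**3 + 3)**2 + 4)) dz into ∫(4/(u**2 + 4)) du: now ∫(-6*z*log(z)) dz + ∫(4/(u**2 + 4)) du.
Step 3. Evaluate the standard form: now 2*atan(u/2) + ∫(-6*z*log(z)) dz.
Step 4. Substitute back u = z**3 + 3: now 2*atan(z**3/2 + 3/2) + ∫(-6*z*log(z)) dz.
Step 5. Integrate ∫(-6*z*log(z)) dz by parts with u = log(z), dv = (-6*z) dz, so v = -3*z**2 [assuming z > 0]: now -3*z**2*log(z) + 2*atan(z**3/2 + 3/2) + ∫(3*z) dz.
Step 6. Evaluate the standard form: now -3*z**2*log(z) + 3*z**2/2 + 2*atan(z**3/2 + 3/2).
Answer: -3*z**2*log(z) + 3*z**2/2 + 2*atan(z**3/2 + 3/2).


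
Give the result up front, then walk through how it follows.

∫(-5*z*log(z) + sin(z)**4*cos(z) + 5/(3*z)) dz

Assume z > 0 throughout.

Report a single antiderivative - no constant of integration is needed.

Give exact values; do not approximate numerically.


The answer is -5*z**2*log(z)/2 + 5*z**2/4 + 5*log(z)/3 + sin(z)**5/5.
Step 1. Rewrite: now ∫(5/(3*z)) dz + ∫(-5*z*log(z)) dz + ∫(sin(z)**4*cos(z)) dz.
Step 2. Evaluate the standard form [assuming z > 0]: now 5*log(z)/3 + ∫(-5*z*log(z)) dz + ∫(sin(z)**4*cos(z)) dz.
Step 3. Integrate ∫(-5*z*log(z)) dz by parts with u = log(z), dv = (-5*z) dz, so v = -5*z**2/2 [assuming z > 0]: now -5*z**2*log(z)/2 + 5*log(z)/3 + ∫(5*z/2) dz + ∫(sin(z)**4*cos(z)) dz.
Step 4. Evaluate the standard form: now -5*z**2*log(z)/2 + 5*z**2/4 + 5*log(z)/3 + ∫(sin(z)**4*cos(z)) dz.
Step 5. Substitute u = sin(z), turning ∫(sin(z)**4*cos(z)) dz into ∫(u**4) du: now -5*z**2*log(z)/2 + 5*z**2/4 + 5*log(z)/3 + ∫(u**4) du.
Step 6. Evaluate the standard form: now u**5/5 - 5*z**2*log(z)/2 + 5*z**2/4 + 5*log(z)/3.
Step 7. Substitute back u = sin(z): now -5*z**2*log(z)/2 + 5*z**2/4 + 5*log(z)/3 + sin(z)**5/5.
Answer: -5*z**2*log(z)/2 + 5*z**2/4 + 5*log(z)/3 + sin(z)**5/5.


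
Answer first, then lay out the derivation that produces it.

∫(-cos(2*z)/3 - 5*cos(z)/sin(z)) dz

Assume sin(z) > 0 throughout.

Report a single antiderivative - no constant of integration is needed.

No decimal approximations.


The answer is -5*log(sin(z)) - sin(2*z)/6.
Step 1. Rewrite: now ∫(-5*cos(z)/sin(z)) dz + ∫(-cos(2*z)/3) dz.
Step 2. Evaluate the standard form: now -sin(2*z)/6 + ∫(-5*cos(z)/sin(z)) dz.
Step 3. Substitute u = sin(z), turning ∫(-5*cos(z)/sin(z)) dz into ∫(-5/u) du: now -sin(2*z)/6 + ∫(-5/u) du.
Step 4. Evaluate the standard form [assuming u > 0]: now -5*log(u) - sin(2*z)/6.
Step 5. Substitute back u = sin(z): now -5*log(sin(z)) - sin(2*z)/6.
Answer: -5*log(sin(z)) - sin(2*z)/6.


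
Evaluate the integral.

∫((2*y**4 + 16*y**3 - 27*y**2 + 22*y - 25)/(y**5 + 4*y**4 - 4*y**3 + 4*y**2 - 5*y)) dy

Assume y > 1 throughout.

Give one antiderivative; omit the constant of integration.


Answer: 5*log(y) - log(y - 1) - 2*log(y + 5) - atan(y).


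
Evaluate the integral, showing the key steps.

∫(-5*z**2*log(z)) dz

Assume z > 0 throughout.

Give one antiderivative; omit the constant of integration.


Step 1. Integrate ∫(-5*z**2*log(z)) dz by parts with u = log(z), dv = (-5*z**2) dz, so v = -5*z**3/3 [assuming z > 0]: now -5*z**3*log(z)/3 + ∫(5*z**2/3) dz.
Step 2. Evaluate the standard form: now -5*z**3*log(z)/3 + 5*z**3/9.
Answer: -5*z**3*log(z)/3 + 5*z**3/9.


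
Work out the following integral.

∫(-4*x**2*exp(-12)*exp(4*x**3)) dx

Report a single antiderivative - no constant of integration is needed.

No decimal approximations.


Answer: -exp(4*x**3 - 12)/3.


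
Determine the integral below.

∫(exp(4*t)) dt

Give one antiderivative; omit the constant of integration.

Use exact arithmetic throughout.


Answer: exp(4*t)/4.


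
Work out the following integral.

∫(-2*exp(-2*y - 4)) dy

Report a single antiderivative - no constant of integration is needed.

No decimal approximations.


Answer: exp(-2*y - 4).


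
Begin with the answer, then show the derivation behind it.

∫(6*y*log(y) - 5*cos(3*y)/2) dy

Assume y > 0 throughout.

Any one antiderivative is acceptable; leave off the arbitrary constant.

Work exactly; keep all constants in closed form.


The answer is 3*y**2*log(y) - 3*y**2/2 - 5*sin(3*y)/6.
Step 1. Rewrite: now ∫(6*y*log(y)) dy + ∫(-5*cos(3*y)/2) dy.
Step 2. Integrate ∫(6*y*log(y)) dy by parts with u = log(y), dv = (6*y) dy, so v = 3*y**2 [assuming y > 0]: now 3*y**2*log(y) + ∫(-3*y) dy + ∫(-5*cos(3*y)/2) dy.
Step 3. Evaluate the standard form: now 3*y**2*log(y) - 3*y**2/2 + ∫(-5*cos(3*y)/2) dy.
Step 4. Evaluate the standard form: now 3*y**2*log(y) - 3*y**2/2 - 5*sin(3*y)/6.
Answer: 3*y**2*log(y) - 3*y**2/2 - 5*sin(3*y)/6.


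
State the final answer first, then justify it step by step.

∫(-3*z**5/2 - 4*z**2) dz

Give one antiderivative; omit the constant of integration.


The answer is -z**6/4 - 4*z**3/3.
Step 1. Rewrite: now ∫(-4*z**2) dz + ∫(-3*z**5/2) dz.
Step 2. Evaluate the standard form: now -4*z**3/3 + ∫(-3*z**5/2) dz.
Step 3. Evaluate the standard form: now -z**6/4 - 4*z**3/3.
Answer: -z**6/4 - 4*z**3/3.


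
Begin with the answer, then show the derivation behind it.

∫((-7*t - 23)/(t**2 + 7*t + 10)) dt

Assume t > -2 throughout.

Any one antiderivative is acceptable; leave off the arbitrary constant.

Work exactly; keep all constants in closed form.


The answer is -3*log(t + 2) - 4*log(t + 5).
Step 1. Decompose ∫((-7*t - 23)/(t**2 + 7*t + 10)) dt by partial fractions, (-7*t - 23)/(t**2 + 7*t + 10) = -4/(t + 5) - 3/(t + 2): now ∫(-3/(t + 2)) dt + ∫(-4/(t + 5)) dt.
Step 2. Evaluate the standard form [assuming t > -5]: now -4*log(t + 5) + ∫(-3/(t + 2)) dt.
Step 3. Evaluate the standard form [assuming t > -2]: now -3*log(t + 2) - 4*log(t + 5).
Answer: -3*log(t + 2) - 4*log(t + 5).


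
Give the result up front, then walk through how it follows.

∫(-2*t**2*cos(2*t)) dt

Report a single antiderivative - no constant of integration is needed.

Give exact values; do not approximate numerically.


The answer is -t**2*sin(2*t) - t*cos(2*t) + sin(2*t)/2.
Step 1. Integrate ∫(-2*t**2*cos(2*t)) dt by parts with u = t**2, dv = (-2*cos(2*t)) dt, so v = -sin(2*t): now -t**2*sin(2*t) + ∫(2*t*sin(2*t)) dt.
Step 2. Integrate ∫(2*t*sin(2*t)) dt by parts with u = t, dv = (2*sin(2*t)) dt, so v = -cos(2*t): now -t**2*sin(2*t) - t*cos(2*t) + ∫(cos(2*t)) dt.
Step 3. Evaluate the standard form: now -t**2*sin(2*t) - t*cos(2*t) + sin(2*t)/2.
Answer: -t**2*sin(2*t) - t*cos(2*t) + sin(2*t)/2.
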